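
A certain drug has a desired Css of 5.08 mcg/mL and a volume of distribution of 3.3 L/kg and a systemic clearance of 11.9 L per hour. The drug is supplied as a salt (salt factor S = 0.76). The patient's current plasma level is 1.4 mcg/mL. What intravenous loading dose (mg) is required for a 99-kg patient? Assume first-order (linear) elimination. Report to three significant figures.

1580 mg

Vd = 3.3 L/kg × 99 kg = 326.7 L
Concentration deficit ΔC = 5.08 − 1.4 = 3.680 mg/L
LD = Vd × ΔC / S = 326.7 × 3.680 / 0.76 = 1582 mg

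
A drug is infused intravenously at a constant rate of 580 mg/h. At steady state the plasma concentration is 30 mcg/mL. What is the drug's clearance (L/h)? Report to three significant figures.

At steady state, infusion rate = CL × Css, so CL = rate / Css.
CL = 580 / 30 = 19.33 L/h

19.3 L/h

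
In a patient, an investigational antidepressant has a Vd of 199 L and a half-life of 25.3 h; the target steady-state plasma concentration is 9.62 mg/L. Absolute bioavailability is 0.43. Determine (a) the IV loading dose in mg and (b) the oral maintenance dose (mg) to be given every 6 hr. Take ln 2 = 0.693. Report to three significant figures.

(a) 1910 mg; (b) 732 mg

LD = Vd × C = 199.0 × 9.62 = 1914 mg
CL = 0.693 × Vd / t½ = 0.693 × 199.0 / 25.3 = 5.451 L/h
D = CL × Css × τ / F = 5.451 × 9.62 × 6 / 0.43 = 731.7 mg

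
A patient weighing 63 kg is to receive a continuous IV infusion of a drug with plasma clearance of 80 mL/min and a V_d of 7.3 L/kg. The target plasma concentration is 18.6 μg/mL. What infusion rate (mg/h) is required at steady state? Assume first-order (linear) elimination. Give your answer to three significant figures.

CL = 80 mL/min × 60/1000 = 4.800 L/h
Rate = CL × Css = 4.800 × 18.6 = 89.28 mg/h

89.3 mg/h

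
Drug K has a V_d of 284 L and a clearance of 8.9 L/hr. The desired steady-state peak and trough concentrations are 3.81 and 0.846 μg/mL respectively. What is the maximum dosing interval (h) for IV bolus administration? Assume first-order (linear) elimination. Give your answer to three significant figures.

48.0 h

k = CL / Vd = 8.900 / 284.0 = 0.03134 h⁻¹
Between IV bolus doses, concentration decays as C = C₀·e^(−kτ), so C_peak/C_trough = e^(kτ).
τ_max = ln(C_peak/C_trough) / k = ln(3.81/0.846) / 0.03134 = 1.505 / 0.03134 = 48.02 h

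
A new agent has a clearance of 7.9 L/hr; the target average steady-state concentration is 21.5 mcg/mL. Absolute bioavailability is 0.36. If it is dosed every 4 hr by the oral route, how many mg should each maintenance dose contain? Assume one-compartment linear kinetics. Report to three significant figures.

1890 mg

At steady state, dose per interval replaces the amount cleared in that interval: F·D/τ = CL·Css.
D = CL × Css × τ / F = 7.900 × 21.5 × 4 / 0.36 = 1887 mg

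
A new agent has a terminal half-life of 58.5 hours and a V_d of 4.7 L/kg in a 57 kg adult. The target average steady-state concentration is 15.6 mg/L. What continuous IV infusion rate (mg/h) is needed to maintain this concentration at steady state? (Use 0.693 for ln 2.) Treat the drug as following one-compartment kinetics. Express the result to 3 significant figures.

Vd = 4.7 L/kg × 57 kg = 267.9 L
k = 0.693/58.5 = 0.01185 h⁻¹, so CL = k·Vd = 0.01185 × 267.9 = 3.175 L/h
Infusion rate = CL × Css = 3.175 × 15.6 = 49.53 mg/h

49.5 mg/h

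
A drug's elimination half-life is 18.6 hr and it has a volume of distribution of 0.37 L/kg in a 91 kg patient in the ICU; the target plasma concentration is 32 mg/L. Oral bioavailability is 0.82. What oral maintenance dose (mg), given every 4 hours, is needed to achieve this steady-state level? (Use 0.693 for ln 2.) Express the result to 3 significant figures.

196 mg

Vd = 0.37 L/kg × 91 kg = 33.67 L
CL = ln 2 · Vd / t½ = 0.693 × 33.67 / 18.6 = 1.254 L/h
D = CL × Css × τ / F = 1.254 × 32 × 4 / 0.82 = 195.7 mg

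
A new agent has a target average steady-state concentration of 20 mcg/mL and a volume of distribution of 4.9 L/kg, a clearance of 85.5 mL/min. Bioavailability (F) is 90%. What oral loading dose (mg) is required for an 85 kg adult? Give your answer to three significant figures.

Total Vd = 4.9 × 85 = 416.5 L
LD = Vd × C / F = 416.5 × 20.00 / 0.9 = 9256 mg

9260 mg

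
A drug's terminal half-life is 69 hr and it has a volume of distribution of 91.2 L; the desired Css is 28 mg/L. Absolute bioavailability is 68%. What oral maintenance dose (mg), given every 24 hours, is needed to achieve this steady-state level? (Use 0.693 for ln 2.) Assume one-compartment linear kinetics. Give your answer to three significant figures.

905 mg

CL = ln 2 · Vd / t½ = 0.693 × 91.20 / 69 = 0.9160 L/h
D = CL × Css × τ / F = 0.9160 × 28 × 24 / 0.68 = 905.2 mg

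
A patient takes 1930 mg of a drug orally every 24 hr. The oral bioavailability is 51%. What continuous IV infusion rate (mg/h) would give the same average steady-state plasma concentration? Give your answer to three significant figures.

Equivalent systemic input: infusion rate = F·D/τ.
Rate = 0.51 × 1930 / 24 = 41.01 mg/h

41.0 mg/h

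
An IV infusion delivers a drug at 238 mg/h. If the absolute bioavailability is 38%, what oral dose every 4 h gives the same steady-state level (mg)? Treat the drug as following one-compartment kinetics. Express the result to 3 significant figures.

2510 mg

To maintain the same Css, the systemic dosing rate must be unchanged: F·D/τ = infusion rate.
D = rate × τ / F = 238 × 4 / 0.38 = 2505 mg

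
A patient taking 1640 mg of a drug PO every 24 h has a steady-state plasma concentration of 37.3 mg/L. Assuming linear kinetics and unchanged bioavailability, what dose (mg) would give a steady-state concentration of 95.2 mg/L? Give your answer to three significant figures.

4190 mg

With linear kinetics, Css is proportional to dose rate (D/τ) at fixed clearance.
D₂ = D₁ × (Css,target / Css,current) = 1640 × 95.2/37.3 = 4186 mg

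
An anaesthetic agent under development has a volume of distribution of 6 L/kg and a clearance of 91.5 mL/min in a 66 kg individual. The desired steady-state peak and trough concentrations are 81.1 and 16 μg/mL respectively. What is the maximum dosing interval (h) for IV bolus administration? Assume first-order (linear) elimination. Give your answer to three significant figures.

117 h

Vd = 6 L/kg × 66 kg = 396.0 L
CL = 91.5 mL/min = 91.5 × 0.06 = 5.490 L/h
k = CL / Vd = 5.490 / 396.0 = 0.01386 h⁻¹
Between IV bolus doses, concentration decays as C = C₀·e^(−kτ), so C_peak/C_trough = e^(kτ).
τ_max = ln(C_peak/C_trough) / k = ln(81.1/16) / 0.01386 = 1.623 / 0.01386 = 117.1 h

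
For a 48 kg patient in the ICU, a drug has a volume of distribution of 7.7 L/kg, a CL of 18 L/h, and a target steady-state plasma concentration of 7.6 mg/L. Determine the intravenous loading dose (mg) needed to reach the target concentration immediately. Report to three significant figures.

2810 mg

Vd = 7.7 L/kg × 48 kg = 369.6 L
The loading dose fills Vd to the target concentration; clearance is irrelevant here.
LD = Vd × C = 369.6 × 7.600 = 2809 mg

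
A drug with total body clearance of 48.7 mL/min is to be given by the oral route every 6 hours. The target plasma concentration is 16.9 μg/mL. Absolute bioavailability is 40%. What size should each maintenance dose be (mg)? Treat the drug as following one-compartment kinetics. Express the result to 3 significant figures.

Convert clearance: 48.7 mL/min × 60 min/h ÷ 1000 mL/L = 2.922 L/h
D = CL × Css × τ / F = 2.922 × 16.9 × 6 / 0.4 = 740.7 mg

741 mg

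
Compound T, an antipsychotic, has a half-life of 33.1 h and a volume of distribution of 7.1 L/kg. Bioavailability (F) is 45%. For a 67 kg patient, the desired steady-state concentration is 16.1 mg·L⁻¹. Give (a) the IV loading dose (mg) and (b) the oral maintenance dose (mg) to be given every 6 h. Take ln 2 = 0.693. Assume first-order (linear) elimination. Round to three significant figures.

(a) 7660 mg; (b) 2140 mg

Vd = 7.1 L/kg × 67 kg = 475.7 L
LD = Vd × C = 475.7 × 16.1 = 7659 mg
CL = 0.693 × Vd / t½ = 0.693 × 475.7 / 33.1 = 9.960 L/h
D = CL × Css × τ / F = 9.960 × 16.1 × 6 / 0.45 = 2138 mg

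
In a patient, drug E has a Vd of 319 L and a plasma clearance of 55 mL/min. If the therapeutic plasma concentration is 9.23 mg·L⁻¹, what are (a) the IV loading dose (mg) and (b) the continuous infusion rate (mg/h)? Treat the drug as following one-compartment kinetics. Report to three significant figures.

Loading: fill Vd to C_target → 319.0 L × 9.23 mg/L = 2944 mg
CL = 55 mL/min × 60/1000 = 3.300 L/h
Maintenance infusion rate = CL × Css = 3.300 × 9.23 = 30.46 mg/h

(a) 2940 mg; (b) 30.5 mg/h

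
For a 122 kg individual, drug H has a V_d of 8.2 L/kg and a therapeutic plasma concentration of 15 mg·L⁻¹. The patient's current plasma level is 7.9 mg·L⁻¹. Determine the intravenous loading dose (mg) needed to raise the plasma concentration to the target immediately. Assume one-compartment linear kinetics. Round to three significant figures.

7100 mg

Vd = 8.2 L/kg × 122 kg = 1000 L
Concentration deficit ΔC = 15 − 7.9 = 7.100 mg/L
LD = Vd × ΔC = 1000 × 7.100 = 7100 mg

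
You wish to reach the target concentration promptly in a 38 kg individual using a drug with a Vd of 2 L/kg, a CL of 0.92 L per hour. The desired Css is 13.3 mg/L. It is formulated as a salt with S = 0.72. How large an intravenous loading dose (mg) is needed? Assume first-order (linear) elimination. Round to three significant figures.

Total Vd = 2 × 38 = 76.00 L
LD = Vd × C / S = 76.00 × 13.30 / 0.72 = 1404 mg

1400 mg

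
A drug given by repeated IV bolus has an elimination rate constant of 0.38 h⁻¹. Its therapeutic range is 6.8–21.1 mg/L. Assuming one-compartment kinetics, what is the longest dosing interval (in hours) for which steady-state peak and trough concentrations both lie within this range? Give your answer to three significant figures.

2.98 h

Between IV bolus doses, concentration decays as C = C₀·e^(−kτ), so C_peak/C_trough = e^(kτ).
τ_max = ln(C_peak/C_trough) / k = ln(21.1/6.8) / 0.3800 = 1.132 / 0.3800 = 2.979 h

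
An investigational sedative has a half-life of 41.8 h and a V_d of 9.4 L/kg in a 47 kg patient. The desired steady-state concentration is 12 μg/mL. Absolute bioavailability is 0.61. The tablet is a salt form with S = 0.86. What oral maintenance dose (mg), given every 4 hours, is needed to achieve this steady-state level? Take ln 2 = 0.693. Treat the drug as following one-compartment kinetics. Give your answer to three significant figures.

Vd = 9.4 L/kg × 47 kg = 441.8 L
CL = 0.693 × Vd / t½ = 0.693 × 441.8 / 41.8 = 7.325 L/h
D = CL × Css × τ / F / S = 7.325 × 12 × 4 / 0.61 / 0.86 = 670.2 mg

670 mg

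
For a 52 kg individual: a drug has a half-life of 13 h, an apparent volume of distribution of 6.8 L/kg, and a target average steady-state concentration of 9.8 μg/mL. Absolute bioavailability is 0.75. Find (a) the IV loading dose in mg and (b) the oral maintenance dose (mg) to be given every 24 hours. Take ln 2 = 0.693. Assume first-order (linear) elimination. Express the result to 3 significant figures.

Total Vd = 6.8 × 52 = 353.6 L
LD = Vd × C = 353.6 × 9.8 = 3465 mg
CL = 0.693 × Vd / t½ = 0.693 × 353.6 / 13 = 18.85 L/h
D = CL × Css × τ / F = 18.85 × 9.8 × 24 / 0.75 = 5911 mg

(a) 3470 mg; (b) 5910 mg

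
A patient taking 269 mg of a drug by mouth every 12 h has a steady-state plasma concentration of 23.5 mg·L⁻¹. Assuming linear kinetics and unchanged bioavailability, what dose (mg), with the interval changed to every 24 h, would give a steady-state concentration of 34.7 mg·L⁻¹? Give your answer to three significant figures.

For first-order elimination, Css ∝ F·D/(CL·τ); F and CL are unchanged, so Css ∝ D/τ.
D₂ = D₁ × (Css,target / Css,current) × (τ₂/τ₁) = 269 × (34.7/23.5) × (24/12) = 794.4 mg

794 mg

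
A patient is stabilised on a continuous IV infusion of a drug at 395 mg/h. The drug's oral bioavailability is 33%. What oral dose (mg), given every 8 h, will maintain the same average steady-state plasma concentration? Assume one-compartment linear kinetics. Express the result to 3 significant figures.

To maintain the same Css, the systemic dosing rate must be unchanged: F·D/τ = infusion rate.
D = rate × τ / F = 395 × 8 / 0.33 = 9576 mg

9580 mg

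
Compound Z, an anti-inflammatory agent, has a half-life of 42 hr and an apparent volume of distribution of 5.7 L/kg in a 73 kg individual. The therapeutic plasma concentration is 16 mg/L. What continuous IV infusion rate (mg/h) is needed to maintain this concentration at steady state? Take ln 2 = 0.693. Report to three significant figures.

110 mg/h

Vd = 5.7 L/kg × 73 kg = 416.1 L
k = 0.693/42 = 0.01650 h⁻¹, so CL = k·Vd = 0.01650 × 416.1 = 6.866 L/h
Infusion rate = CL × Css = 6.866 × 16 = 109.9 mg/h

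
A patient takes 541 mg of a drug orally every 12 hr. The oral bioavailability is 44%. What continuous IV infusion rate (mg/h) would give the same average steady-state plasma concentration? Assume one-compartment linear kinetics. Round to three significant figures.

19.8 mg/h

Equivalent systemic input: infusion rate = F·D/τ.
Rate = 0.44 × 541 / 12 = 19.84 mg/h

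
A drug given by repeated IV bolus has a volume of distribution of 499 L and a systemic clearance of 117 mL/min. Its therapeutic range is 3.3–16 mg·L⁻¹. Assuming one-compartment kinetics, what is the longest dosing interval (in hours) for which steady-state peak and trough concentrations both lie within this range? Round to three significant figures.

112 h

CL = 117 mL/min × 60/1000 = 7.020 L/h
k = CL / Vd = 7.020 / 499.0 = 0.01407 h⁻¹
Between IV bolus doses, concentration decays as C = C₀·e^(−kτ), so C_peak/C_trough = e^(kτ).
τ_max = ln(C_peak/C_trough) / k = ln(16/3.3) / 0.01407 = 1.579 / 0.01407 = 112.2 h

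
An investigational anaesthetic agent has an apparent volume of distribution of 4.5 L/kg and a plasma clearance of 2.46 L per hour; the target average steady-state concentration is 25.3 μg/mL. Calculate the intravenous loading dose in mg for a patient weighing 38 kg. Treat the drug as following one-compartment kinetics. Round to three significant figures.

Vd = 4.5 L/kg × 38 kg = 171.0 L
Loading dose depends on Vd (not clearance): it fills the distribution volume.
LD = Vd × C = 171.0 × 25.30 = 4326 mg

4330 mg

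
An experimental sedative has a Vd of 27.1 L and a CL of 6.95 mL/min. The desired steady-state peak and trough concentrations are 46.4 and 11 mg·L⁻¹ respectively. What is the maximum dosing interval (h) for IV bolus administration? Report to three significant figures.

93.5 h

Convert clearance: 6.95 mL/min × 60 min/h ÷ 1000 mL/L = 0.4170 L/h
k = CL / Vd = 0.4170 / 27.10 = 0.01539 h⁻¹
Between IV bolus doses, concentration decays as C = C₀·e^(−kτ), so C_peak/C_trough = e^(kτ).
τ_max = ln(C_peak/C_trough) / k = ln(46.4/11) / 0.01539 = 1.439 / 0.01539 = 93.50 h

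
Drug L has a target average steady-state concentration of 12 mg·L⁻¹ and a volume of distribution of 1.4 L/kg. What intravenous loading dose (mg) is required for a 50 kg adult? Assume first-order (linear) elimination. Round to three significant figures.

Total Vd = 1.4 × 50 = 70.00 L
The loading dose fills Vd to the target concentration.
LD = Vd × C = 70.00 × 12.00 = 840.0 mg

840 mg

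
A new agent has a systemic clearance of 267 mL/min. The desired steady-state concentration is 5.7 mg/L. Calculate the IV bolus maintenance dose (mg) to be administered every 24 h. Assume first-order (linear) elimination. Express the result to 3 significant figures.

CL = 267 mL/min = 267 × 0.06 = 16.02 L/h
D = CL × Css × τ = 16.02 × 5.7 × 24 = 2192 mg

2190 mg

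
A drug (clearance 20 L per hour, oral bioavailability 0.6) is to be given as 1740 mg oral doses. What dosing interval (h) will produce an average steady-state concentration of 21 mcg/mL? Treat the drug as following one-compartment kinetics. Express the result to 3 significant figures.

F·D/τ = CL·Css → τ = F·D / (CL·Css).
τ = 0.6 × 1740 / (20 × 21) = 2.486 h

2.49 h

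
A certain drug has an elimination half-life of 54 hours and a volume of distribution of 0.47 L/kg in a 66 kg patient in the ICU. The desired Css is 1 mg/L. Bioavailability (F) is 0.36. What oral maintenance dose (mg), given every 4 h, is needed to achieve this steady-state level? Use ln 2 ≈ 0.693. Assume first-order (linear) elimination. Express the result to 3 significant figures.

Total Vd = 0.47 × 66 = 31.02 L
k = 0.693/54 = 0.01283 h⁻¹, so CL = k·Vd = 0.01283 × 31.02 = 0.3980 L/h
D = CL × Css × τ / F = 0.3980 × 1 × 4 / 0.36 = 4.422 mg

4.42 mg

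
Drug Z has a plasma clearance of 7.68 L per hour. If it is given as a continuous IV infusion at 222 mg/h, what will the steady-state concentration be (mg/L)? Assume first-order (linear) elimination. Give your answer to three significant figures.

Css = rate / CL = 222 / 7.680 = 28.91 mg/L

28.9 mg/L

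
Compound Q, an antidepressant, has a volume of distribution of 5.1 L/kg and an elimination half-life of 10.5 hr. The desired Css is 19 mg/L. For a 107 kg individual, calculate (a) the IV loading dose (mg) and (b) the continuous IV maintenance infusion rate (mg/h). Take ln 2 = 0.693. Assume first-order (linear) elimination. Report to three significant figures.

Vd(total) = 107 kg × 5.1 L/kg = 545.7 L
LD = Vd × C = 545.7 × 19 = 10370 mg
CL = 0.693 × Vd / t½ = 0.693 × 545.7 / 10.5 = 36.02 L/h
Infusion rate = CL × Css = 36.02 × 19 = 684.4 mg/h

(a) 10400 mg; (b) 684 mg/h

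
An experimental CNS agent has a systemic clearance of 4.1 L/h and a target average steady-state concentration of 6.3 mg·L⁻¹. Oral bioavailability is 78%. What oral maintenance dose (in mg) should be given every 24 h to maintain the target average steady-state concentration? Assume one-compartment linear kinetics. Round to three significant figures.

795 mg

D = CL × Css × τ / F = 4.100 × 6.3 × 24 / 0.78 = 794.8 mg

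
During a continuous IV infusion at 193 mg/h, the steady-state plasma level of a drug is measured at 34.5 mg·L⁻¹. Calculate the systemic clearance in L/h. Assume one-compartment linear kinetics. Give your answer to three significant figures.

5.59 L/h

At steady state, infusion rate = CL × Css, so CL = rate / Css.
CL = 193 / 34.5 = 5.594 L/h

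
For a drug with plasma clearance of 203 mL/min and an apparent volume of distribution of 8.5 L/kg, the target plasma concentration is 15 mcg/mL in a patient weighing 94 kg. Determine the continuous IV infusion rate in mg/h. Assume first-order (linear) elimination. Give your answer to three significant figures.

183 mg/h

CL = 203 mL/min × 60/1000 = 12.18 L/h
Infusion rate = CL · Css = 12.18 L/h × 15 mg/L = 182.7 mg/h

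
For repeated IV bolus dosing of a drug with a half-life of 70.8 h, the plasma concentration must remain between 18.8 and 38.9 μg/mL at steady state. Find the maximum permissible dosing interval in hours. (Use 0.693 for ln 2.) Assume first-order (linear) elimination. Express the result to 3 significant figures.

k = 0.693 / t½ = 0.693 / 70.8 = 0.009788 h⁻¹
Between IV bolus doses, concentration decays as C = C₀·e^(−kτ), so C_peak/C_trough = e^(kτ).
τ_max = ln(C_peak/C_trough) / k = ln(38.9/18.8) / 0.009788 = 0.7271 / 0.009788 = 74.28 h

74.3 h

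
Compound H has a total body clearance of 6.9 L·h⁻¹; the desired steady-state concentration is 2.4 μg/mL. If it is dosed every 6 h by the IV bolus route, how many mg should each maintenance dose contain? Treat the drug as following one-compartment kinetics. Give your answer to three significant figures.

D = CL × Css × τ = 6.900 × 2.4 × 6 = 99.36 mg

99.4 mg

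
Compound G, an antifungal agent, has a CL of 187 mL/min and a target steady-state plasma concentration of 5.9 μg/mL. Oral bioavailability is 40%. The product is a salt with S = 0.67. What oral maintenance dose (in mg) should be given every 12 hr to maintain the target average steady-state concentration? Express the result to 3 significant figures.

2960 mg

Convert clearance: 187 mL/min × 60 min/h ÷ 1000 mL/L = 11.22 L/h
At steady state, dose per interval replaces the amount cleared in that interval: F·S·D/τ = CL·Css.
D = CL × Css × τ / F / S = 11.22 × 5.9 × 12 / 0.4 / 0.67 = 2964 mg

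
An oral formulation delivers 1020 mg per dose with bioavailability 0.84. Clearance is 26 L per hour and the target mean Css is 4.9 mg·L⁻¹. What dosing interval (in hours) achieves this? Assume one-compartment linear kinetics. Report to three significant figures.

6.73 h

F·D/τ = CL·Css → τ = F·D / (CL·Css).
τ = 0.84 × 1020 / (26 × 4.9) = 6.725 h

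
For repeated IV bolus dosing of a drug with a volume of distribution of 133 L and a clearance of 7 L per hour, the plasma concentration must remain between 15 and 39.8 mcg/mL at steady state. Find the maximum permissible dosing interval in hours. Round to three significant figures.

18.5 h

k = CL / Vd = 7.000 / 133.0 = 0.05263 h⁻¹
Between IV bolus doses, concentration decays as C = C₀·e^(−kτ), so C_peak/C_trough = e^(kτ).
τ_max = ln(C_peak/C_trough) / k = ln(39.8/15) / 0.05263 = 0.9758 / 0.05263 = 18.54 h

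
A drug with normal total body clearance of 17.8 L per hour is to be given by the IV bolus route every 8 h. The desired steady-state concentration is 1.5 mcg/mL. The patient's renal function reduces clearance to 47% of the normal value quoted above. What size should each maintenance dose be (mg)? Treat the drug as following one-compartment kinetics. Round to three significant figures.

100 mg

Patient clearance = 0.47 × 17.80 = 8.366 L/h
D = CL × Css × τ = 8.366 × 1.5 × 8 = 100.4 mg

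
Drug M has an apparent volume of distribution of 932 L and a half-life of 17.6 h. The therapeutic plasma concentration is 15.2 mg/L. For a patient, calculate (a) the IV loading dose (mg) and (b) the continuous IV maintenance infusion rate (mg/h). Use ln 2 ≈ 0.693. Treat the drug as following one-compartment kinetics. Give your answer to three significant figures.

(a) 14200 mg; (b) 558 mg/h

LD = Vd × C = 932.0 × 15.2 = 14170 mg
CL = 0.693 × Vd / t½ = 0.693 × 932.0 / 17.6 = 36.70 L/h
Infusion rate = CL × Css = 36.70 × 15.2 = 557.8 mg/h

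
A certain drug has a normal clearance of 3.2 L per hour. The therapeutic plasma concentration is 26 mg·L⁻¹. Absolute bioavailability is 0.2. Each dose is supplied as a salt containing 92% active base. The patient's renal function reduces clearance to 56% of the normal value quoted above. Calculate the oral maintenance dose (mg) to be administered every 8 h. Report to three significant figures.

2030 mg

Patient clearance = 0.56 × 3.200 = 1.792 L/h
D = CL × Css × τ / F / S = 1.792 × 26 × 8 / 0.2 / 0.92 = 2026 mg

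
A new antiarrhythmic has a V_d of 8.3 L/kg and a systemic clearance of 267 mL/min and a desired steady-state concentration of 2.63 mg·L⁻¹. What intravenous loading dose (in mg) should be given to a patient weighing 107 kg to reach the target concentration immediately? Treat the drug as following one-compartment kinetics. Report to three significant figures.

2340 mg

Total Vd = 8.3 × 107 = 888.1 L
The loading dose fills Vd to the target concentration; clearance is irrelevant here.
LD = Vd × C = 888.1 × 2.630 = 2336 mg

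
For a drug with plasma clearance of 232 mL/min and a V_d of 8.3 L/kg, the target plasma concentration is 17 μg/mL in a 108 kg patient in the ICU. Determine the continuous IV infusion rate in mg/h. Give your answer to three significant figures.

237 mg/h

CL = 232 mL/min × 60/1000 = 13.92 L/h
Maintenance depends on clearance, not Vd — rate in must match rate out.
R₀ = 13.92 × 17 = 236.6 mg/h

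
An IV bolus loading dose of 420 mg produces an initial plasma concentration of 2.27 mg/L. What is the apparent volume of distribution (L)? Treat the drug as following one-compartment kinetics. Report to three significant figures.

185 L

Immediately after an IV bolus, C₀ = Dose / Vd, so Vd = Dose / C₀.
Vd = 420 / 2.27 = 185.0 L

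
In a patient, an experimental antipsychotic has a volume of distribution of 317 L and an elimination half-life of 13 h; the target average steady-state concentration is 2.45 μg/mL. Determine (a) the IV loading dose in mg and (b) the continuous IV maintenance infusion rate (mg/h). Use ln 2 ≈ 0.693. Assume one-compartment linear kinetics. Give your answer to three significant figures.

(a) 777 mg; (b) 41.4 mg/h

LD = Vd × C = 317.0 × 2.45 = 776.7 mg
CL = 0.693 × Vd / t½ = 0.693 × 317.0 / 13 = 16.90 L/h
Infusion rate = CL × Css = 16.90 × 2.45 = 41.41 mg/h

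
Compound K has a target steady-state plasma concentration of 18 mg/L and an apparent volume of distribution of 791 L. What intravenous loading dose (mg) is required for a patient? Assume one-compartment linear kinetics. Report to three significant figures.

LD = Vd × C = 791.0 × 18.00 = 14240 mg

14200 mg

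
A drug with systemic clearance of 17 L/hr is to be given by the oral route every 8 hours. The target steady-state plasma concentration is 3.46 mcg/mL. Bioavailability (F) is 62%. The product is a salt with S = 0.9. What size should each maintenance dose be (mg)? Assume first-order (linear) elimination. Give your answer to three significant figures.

843 mg

D = CL × Css × τ / F / S = 17.00 × 3.46 × 8 / 0.62 / 0.9 = 843.3 mg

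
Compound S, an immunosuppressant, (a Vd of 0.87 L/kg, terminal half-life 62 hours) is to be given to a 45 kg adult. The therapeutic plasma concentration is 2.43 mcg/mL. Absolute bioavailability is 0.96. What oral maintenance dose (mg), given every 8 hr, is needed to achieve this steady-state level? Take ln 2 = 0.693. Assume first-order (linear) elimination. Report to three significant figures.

8.86 mg

Vd(total) = 45 kg × 0.87 L/kg = 39.15 L
k = 0.693/62 = 0.01118 h⁻¹, so CL = k·Vd = 0.01118 × 39.15 = 0.4377 L/h
D = CL × Css × τ / F = 0.4377 × 2.43 × 8 / 0.96 = 8.863 mg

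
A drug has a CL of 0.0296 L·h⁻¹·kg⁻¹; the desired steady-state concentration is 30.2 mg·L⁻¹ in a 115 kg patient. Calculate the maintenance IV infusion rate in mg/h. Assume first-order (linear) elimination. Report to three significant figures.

CL = 0.0296 L·h⁻¹·kg⁻¹ × 115 kg = 3.404 L/h
At steady state, infusion rate equals elimination rate: rate in = CL × Css.
Rate = CL × Css = 3.404 × 30.2 = 102.8 mg/h

103 mg/h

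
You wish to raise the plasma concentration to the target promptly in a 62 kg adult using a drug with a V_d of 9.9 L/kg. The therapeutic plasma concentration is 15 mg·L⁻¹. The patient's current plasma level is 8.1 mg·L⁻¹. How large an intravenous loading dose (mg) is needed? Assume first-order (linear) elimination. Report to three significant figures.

Vd = 9.9 L/kg × 62 kg = 613.8 L
Concentration deficit ΔC = 15 − 8.1 = 6.900 mg/L
LD = Vd × ΔC = 613.8 × 6.900 = 4235 mg

4240 mg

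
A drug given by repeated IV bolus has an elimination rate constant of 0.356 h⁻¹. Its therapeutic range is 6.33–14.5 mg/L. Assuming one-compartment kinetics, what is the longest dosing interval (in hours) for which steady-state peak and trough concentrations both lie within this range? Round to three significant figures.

Between IV bolus doses, concentration decays as C = C₀·e^(−kτ), so C_peak/C_trough = e^(kτ).
τ_max = ln(C_peak/C_trough) / k = ln(14.5/6.33) / 0.3560 = 0.8288 / 0.3560 = 2.328 h

2.33 h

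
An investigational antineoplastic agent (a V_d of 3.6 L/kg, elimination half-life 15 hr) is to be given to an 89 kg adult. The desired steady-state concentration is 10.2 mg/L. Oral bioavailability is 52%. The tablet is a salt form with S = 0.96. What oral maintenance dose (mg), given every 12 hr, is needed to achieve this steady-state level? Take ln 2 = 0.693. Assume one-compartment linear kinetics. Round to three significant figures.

3630 mg

Vd = 3.6 L/kg × 89 kg = 320.4 L
CL = 0.693 × Vd / t½ = 0.693 × 320.4 / 15 = 14.80 L/h
D = CL × Css × τ / F / S = 14.80 × 10.2 × 12 / 0.52 / 0.96 = 3629 mg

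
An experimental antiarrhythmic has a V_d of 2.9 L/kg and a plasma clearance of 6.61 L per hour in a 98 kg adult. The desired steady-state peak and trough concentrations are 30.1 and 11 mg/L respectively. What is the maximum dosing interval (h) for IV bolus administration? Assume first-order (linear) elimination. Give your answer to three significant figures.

Vd(total) = 98 kg × 2.9 L/kg = 284.2 L
k = CL / Vd = 6.610 / 284.2 = 0.02326 h⁻¹
Between IV bolus doses, concentration decays as C = C₀·e^(−kτ), so C_peak/C_trough = e^(kτ).
τ_max = ln(C_peak/C_trough) / k = ln(30.1/11) / 0.02326 = 1.007 / 0.02326 = 43.29 h

43.3 h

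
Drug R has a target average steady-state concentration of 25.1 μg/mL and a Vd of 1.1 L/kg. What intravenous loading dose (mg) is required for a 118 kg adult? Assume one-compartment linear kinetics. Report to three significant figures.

Vd = 1.1 L/kg × 118 kg = 129.8 L
The loading dose fills Vd to the target concentration.
LD = Vd × C = 129.8 × 25.10 = 3258 mg

3260 mg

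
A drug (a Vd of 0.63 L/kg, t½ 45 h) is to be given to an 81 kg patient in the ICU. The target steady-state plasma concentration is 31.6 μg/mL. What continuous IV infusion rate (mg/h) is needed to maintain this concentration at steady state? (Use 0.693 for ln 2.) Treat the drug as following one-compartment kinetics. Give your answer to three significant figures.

Vd(total) = 81 kg × 0.63 L/kg = 51.03 L
CL = 0.693 × Vd / t½ = 0.693 × 51.03 / 45 = 0.7859 L/h
Infusion rate = CL × Css = 0.7859 × 31.6 = 24.83 mg/h

24.8 mg/h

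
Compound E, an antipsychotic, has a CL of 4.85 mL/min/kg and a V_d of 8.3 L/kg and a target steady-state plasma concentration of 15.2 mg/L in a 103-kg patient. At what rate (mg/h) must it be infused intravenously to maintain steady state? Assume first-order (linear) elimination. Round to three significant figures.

CL = 4.85 mL/min/kg × 103 kg = 499.6 mL/min = 499.6 × 60/1000 = 29.98 L/h
Infusion rate = CL · Css = 29.98 L/h × 15.2 mg/L = 455.7 mg/h

456 mg/h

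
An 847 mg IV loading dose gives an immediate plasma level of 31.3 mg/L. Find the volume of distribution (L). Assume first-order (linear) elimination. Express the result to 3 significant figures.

Immediately after an IV bolus, C₀ = Dose / Vd, so Vd = Dose / C₀.
Vd = 847 / 31.3 = 27.06 L

27.1 L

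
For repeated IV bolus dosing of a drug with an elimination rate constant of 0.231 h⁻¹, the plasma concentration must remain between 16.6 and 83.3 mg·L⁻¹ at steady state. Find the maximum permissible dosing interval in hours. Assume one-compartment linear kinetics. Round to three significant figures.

6.98 h

Between IV bolus doses, concentration decays as C = C₀·e^(−kτ), so C_peak/C_trough = e^(kτ).
τ_max = ln(C_peak/C_trough) / k = ln(83.3/16.6) / 0.2310 = 1.613 / 0.2310 = 6.983 h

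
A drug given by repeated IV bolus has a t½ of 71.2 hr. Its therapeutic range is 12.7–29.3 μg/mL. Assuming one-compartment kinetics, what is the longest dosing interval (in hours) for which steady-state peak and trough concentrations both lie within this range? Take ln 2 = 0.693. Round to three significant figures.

85.9 h

k = 0.693 / t½ = 0.693 / 71.2 = 0.009733 h⁻¹
Between IV bolus doses, concentration decays as C = C₀·e^(−kτ), so C_peak/C_trough = e^(kτ).
τ_max = ln(C_peak/C_trough) / k = ln(29.3/12.7) / 0.009733 = 0.8360 / 0.009733 = 85.89 h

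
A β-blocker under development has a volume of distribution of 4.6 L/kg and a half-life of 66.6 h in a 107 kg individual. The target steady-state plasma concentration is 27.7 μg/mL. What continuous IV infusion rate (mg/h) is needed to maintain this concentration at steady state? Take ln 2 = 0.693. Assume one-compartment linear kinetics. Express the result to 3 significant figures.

Vd(total) = 107 kg × 4.6 L/kg = 492.2 L
CL = 0.693 × Vd / t½ = 0.693 × 492.2 / 66.6 = 5.122 L/h
Infusion rate = CL × Css = 5.122 × 27.7 = 141.9 mg/h

142 mg/h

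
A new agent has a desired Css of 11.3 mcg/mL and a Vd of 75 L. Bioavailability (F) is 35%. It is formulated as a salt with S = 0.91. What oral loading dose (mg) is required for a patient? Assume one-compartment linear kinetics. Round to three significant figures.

The loading dose fills Vd to the target concentration.
LD = Vd × C / F / S = 75.00 × 11.30 / 0.35 / 0.91 = 2661 mg

2660 mg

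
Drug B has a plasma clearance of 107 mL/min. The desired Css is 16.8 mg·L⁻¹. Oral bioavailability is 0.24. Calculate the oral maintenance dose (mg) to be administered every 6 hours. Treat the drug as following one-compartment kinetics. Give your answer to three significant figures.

Convert clearance: 107 mL/min × 60 min/h ÷ 1000 mL/L = 6.420 L/h
D = CL × Css × τ / F = 6.420 × 16.8 × 6 / 0.24 = 2696 mg

2700 mg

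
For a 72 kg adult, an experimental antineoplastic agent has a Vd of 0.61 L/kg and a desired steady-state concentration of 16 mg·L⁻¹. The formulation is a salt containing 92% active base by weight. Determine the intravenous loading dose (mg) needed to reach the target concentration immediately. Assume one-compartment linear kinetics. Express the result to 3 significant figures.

764 mg

Vd(total) = 72 kg × 0.61 L/kg = 43.92 L
The loading dose fills Vd to the target concentration.
LD = Vd × C / S = 43.92 × 16.00 / 0.92 = 763.8 mg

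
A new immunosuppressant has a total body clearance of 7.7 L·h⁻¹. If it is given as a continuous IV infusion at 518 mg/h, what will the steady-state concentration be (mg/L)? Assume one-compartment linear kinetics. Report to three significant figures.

67.3 mg/L

Css = rate / CL = 518 / 7.700 = 67.27 mg/L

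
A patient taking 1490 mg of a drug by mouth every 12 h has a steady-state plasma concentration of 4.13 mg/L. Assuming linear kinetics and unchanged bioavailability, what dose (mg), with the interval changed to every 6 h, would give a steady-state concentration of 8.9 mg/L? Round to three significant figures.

1610 mg

For first-order elimination, Css ∝ F·D/(CL·τ); F and CL are unchanged, so Css ∝ D/τ.
D₂ = D₁ × (Css,target / Css,current) × (τ₂/τ₁) = 1490 × (8.9/4.13) × (6/12) = 1605 mg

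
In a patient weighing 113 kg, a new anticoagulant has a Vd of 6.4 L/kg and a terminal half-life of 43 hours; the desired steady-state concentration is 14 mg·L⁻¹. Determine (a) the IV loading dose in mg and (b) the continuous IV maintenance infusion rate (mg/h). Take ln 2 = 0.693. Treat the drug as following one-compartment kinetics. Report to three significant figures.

Vd = 6.4 L/kg × 113 kg = 723.2 L
LD = Vd × C = 723.2 × 14 = 10120 mg
CL = 0.693 × Vd / t½ = 0.693 × 723.2 / 43 = 11.66 L/h
Infusion rate = CL × Css = 11.66 × 14 = 163.2 mg/h

(a) 10100 mg; (b) 163 mg/h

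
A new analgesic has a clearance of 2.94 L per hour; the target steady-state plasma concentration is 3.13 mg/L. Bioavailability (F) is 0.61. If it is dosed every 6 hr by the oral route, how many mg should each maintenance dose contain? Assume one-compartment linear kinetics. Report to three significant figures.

At steady state, dose per interval replaces the amount cleared in that interval: F·D/τ = CL·Css.
D = CL × Css × τ / F = 2.940 × 3.13 × 6 / 0.61 = 90.51 mg

90.5 mg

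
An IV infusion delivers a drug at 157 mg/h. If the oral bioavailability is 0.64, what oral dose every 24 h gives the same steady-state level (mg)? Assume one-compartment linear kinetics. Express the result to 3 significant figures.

To maintain the same Css, the systemic dosing rate must be unchanged: F·D/τ = infusion rate.
D = rate × τ / F = 157 × 24 / 0.64 = 5888 mg

5890 mg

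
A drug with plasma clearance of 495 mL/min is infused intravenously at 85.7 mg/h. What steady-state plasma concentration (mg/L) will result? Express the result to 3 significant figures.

CL = 495 mL/min = 495 × 0.06 = 29.70 L/h
Css = rate / CL = 85.7 / 29.70 = 2.886 mg/L

2.89 mg/L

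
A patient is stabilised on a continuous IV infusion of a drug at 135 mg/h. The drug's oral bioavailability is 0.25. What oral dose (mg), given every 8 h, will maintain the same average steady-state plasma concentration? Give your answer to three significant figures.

4320 mg

To maintain the same Css, the systemic dosing rate must be unchanged: F·D/τ = infusion rate.
D = rate × τ / F = 135 × 8 / 0.25 = 4320 mg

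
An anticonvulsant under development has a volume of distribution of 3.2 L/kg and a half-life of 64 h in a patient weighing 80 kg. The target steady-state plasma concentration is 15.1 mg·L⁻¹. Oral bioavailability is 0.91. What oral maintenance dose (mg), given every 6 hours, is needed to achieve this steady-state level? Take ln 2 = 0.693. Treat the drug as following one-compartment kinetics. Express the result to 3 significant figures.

Vd = 3.2 L/kg × 80 kg = 256.0 L
k = 0.693/64 = 0.01083 h⁻¹, so CL = k·Vd = 0.01083 × 256.0 = 2.772 L/h
D = CL × Css × τ / F = 2.772 × 15.1 × 6 / 0.91 = 276.0 mg

276 mg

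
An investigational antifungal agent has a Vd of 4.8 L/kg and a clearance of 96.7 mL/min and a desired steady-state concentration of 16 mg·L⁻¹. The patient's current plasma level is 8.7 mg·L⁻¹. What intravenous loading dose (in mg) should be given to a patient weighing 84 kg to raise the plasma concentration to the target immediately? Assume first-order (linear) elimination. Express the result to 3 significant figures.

Vd(total) = 84 kg × 4.8 L/kg = 403.2 L
LD is governed by Vd — clearance does not enter the loading-dose calculation.
Concentration deficit ΔC = 16 − 8.7 = 7.300 mg/L
LD = Vd × ΔC = 403.2 × 7.300 = 2943 mg

2940 mg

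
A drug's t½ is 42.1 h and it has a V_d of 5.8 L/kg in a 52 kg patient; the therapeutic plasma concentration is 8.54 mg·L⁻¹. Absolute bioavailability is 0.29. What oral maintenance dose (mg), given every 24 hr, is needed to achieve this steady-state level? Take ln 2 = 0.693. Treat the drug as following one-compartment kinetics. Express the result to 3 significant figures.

Vd = 5.8 L/kg × 52 kg = 301.6 L
CL = ln 2 · Vd / t½ = 0.693 × 301.6 / 42.1 = 4.965 L/h
D = CL × Css × τ / F = 4.965 × 8.54 × 24 / 0.29 = 3509 mg

3510 mg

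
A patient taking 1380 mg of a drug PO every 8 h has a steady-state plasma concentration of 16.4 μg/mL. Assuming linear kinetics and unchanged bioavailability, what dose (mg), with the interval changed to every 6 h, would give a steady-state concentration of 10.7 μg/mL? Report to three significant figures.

675 mg

For first-order elimination, Css ∝ F·D/(CL·τ); F and CL are unchanged, so Css ∝ D/τ.
D₂ = D₁ × (Css,target / Css,current) × (τ₂/τ₁) = 1380 × (10.7/16.4) × (6/8) = 675.3 mg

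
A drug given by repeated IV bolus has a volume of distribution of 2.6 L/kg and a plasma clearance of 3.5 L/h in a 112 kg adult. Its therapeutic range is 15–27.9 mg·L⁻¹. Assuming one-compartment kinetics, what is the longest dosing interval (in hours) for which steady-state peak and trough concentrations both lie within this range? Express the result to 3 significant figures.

51.6 h

Total Vd = 2.6 × 112 = 291.2 L
k = CL / Vd = 3.500 / 291.2 = 0.01202 h⁻¹
Between IV bolus doses, concentration decays as C = C₀·e^(−kτ), so C_peak/C_trough = e^(kτ).
τ_max = ln(C_peak/C_trough) / k = ln(27.9/15) / 0.01202 = 0.6206 / 0.01202 = 51.63 h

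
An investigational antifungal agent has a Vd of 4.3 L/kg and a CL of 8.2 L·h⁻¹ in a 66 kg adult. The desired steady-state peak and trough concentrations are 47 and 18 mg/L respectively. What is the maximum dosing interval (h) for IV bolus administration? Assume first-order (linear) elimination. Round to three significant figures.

Total Vd = 4.3 × 66 = 283.8 L
k = CL / Vd = 8.200 / 283.8 = 0.02889 h⁻¹
Between IV bolus doses, concentration decays as C = C₀·e^(−kτ), so C_peak/C_trough = e^(kτ).
τ_max = ln(C_peak/C_trough) / k = ln(47/18) / 0.02889 = 0.9598 / 0.02889 = 33.22 h

33.2 h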